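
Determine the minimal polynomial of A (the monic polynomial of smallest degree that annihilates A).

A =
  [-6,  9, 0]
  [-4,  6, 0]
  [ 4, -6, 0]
x^2

The characteristic polynomial is χ_A(x) = x^3, so the eigenvalues are known. The minimal polynomial is
  m_A(x) = Π_λ (x − λ)^{k_λ}
where k_λ is the size of the *largest* Jordan block for λ (equivalently, the smallest k with (A − λI)^k v = 0 for every generalised eigenvector v of λ).

  λ = 0: largest Jordan block has size 2, contributing (x − 0)^2

So m_A(x) = x^2 = x^2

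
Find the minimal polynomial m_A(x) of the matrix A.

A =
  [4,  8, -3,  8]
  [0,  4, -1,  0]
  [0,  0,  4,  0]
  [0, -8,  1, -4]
x^3 - 4*x^2 - 16*x + 64

The characteristic polynomial is χ_A(x) = (x - 4)^3*(x + 4), so the eigenvalues are known. The minimal polynomial is
  m_A(x) = Π_λ (x − λ)^{k_λ}
where k_λ is the size of the *largest* Jordan block for λ (equivalently, the smallest k with (A − λI)^k v = 0 for every generalised eigenvector v of λ).

  λ = -4: largest Jordan block has size 1, contributing (x + 4)
  λ = 4: largest Jordan block has size 2, contributing (x − 4)^2

So m_A(x) = (x - 4)^2*(x + 4) = x^3 - 4*x^2 - 16*x + 64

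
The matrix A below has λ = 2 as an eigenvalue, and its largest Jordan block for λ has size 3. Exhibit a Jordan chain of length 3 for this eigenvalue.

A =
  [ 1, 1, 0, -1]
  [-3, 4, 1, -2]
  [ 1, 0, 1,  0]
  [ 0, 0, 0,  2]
A Jordan chain for λ = 2 of length 3:
v_1 = (-2, -2, -2, 0)ᵀ
v_2 = (-1, -3, 1, 0)ᵀ
v_3 = (1, 0, 0, 0)ᵀ

Let N = A − (2)·I. We want v_3 with N^3 v_3 = 0 but N^2 v_3 ≠ 0; then v_{j-1} := N · v_j for j = 3, …, 2.

Pick v_3 = (1, 0, 0, 0)ᵀ.
Then v_2 = N · v_3 = (-1, -3, 1, 0)ᵀ.
Then v_1 = N · v_2 = (-2, -2, -2, 0)ᵀ.

Sanity check: (A − (2)·I) v_1 = (0, 0, 0, 0)ᵀ = 0. ✓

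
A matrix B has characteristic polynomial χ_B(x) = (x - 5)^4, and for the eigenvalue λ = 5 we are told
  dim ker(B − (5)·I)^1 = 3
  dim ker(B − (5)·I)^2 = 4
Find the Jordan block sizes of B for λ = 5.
Block sizes for λ = 5: [2, 1, 1]

From the dimensions of kernels of powers, the number of Jordan blocks of size at least j is d_j − d_{j−1} where d_j = dim ker(N^j) (with d_0 = 0). Computing the differences gives [3, 1].
The number of blocks of size exactly k is (#blocks of size ≥ k) − (#blocks of size ≥ k + 1), so the partition is: 2 block(s) of size 1, 1 block(s) of size 2.
In nonincreasing order the block sizes are [2, 1, 1].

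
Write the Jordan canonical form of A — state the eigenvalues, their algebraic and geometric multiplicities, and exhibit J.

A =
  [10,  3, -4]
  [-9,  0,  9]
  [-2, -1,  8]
J_3(6)

The characteristic polynomial is
  det(x·I − A) = x^3 - 18*x^2 + 108*x - 216 = (x - 6)^3

Eigenvalues and multiplicities (the geometric multiplicity of λ is n − rank(A − λI), which equals the number of Jordan blocks for λ):
  λ = 6: algebraic multiplicity = 3, geometric multiplicity = 1

Determining the block sizes for each eigenvalue:
  λ = 6: one block (gm = 1), so the single block has size am = 3 → block sizes [3]

Assembling the blocks gives a Jordan form
J =
  [6, 1, 0]
  [0, 6, 1]
  [0, 0, 6]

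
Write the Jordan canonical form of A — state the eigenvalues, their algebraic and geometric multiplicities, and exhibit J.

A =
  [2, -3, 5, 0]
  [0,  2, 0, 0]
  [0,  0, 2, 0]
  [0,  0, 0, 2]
J_2(2) ⊕ J_1(2) ⊕ J_1(2)

The characteristic polynomial is
  det(x·I − A) = x^4 - 8*x^3 + 24*x^2 - 32*x + 16 = (x - 2)^4

Eigenvalues and multiplicities (the geometric multiplicity of λ is n − rank(A − λI), which equals the number of Jordan blocks for λ):
  λ = 2: algebraic multiplicity = 4, geometric multiplicity = 3

Determining the block sizes for each eigenvalue:
  λ = 2: 3 blocks summing to 4 forces exactly one block of size 2 and the rest size 1 → block sizes [2, 1, 1]

Assembling the blocks gives a Jordan form
J =
  [2, 1, 0, 0]
  [0, 2, 0, 0]
  [0, 0, 2, 0]
  [0, 0, 0, 2]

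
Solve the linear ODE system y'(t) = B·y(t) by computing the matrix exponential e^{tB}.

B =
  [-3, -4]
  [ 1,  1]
e^{tB} =
  [-2*t*exp(-t) + exp(-t), -4*t*exp(-t)]
  [t*exp(-t), 2*t*exp(-t) + exp(-t)]

Strategy: write B = P · J · P⁻¹ where J is a Jordan canonical form, so e^{tB} = P · e^{tJ} · P⁻¹, and e^{tJ} can be computed block-by-block.

B has Jordan form
J =
  [-1,  1]
  [ 0, -1]
(up to reordering of blocks).

Per-block formulas:
  For a 2×2 Jordan block J_2(-1): exp(t · J_2(-1)) = e^(-1t)·(I + t·N), where N is the 2×2 nilpotent shift.

After assembling e^{tJ} and conjugating by P, we get:

e^{tB} =
  [-2*t*exp(-t) + exp(-t), -4*t*exp(-t)]
  [t*exp(-t), 2*t*exp(-t) + exp(-t)]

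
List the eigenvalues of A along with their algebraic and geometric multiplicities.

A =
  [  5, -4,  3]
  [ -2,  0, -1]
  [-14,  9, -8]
λ = -1: alg = 3, geom = 1

Step 1 — factor the characteristic polynomial to read off the algebraic multiplicities:
  χ_A(x) = (x + 1)^3

Step 2 — compute geometric multiplicities via the rank-nullity identity g(λ) = n − rank(A − λI):
  rank(A − (-1)·I) = 2, so dim ker(A − (-1)·I) = n − 2 = 1

Summary:
  λ = -1: algebraic multiplicity = 3, geometric multiplicity = 1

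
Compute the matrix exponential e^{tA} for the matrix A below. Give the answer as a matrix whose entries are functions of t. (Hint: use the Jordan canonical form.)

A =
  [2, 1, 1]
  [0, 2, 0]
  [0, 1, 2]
e^{tA} =
  [exp(2*t), t^2*exp(2*t)/2 + t*exp(2*t), t*exp(2*t)]
  [0, exp(2*t), 0]
  [0, t*exp(2*t), exp(2*t)]

Strategy: write A = P · J · P⁻¹ where J is a Jordan canonical form, so e^{tA} = P · e^{tJ} · P⁻¹, and e^{tJ} can be computed block-by-block.

A has Jordan form
J =
  [2, 1, 0]
  [0, 2, 1]
  [0, 0, 2]
(up to reordering of blocks).

Per-block formulas:
  For a 3×3 Jordan block J_3(2): exp(t · J_3(2)) = e^(2t)·(I + t·N + (t^2/2)·N^2), where N is the 3×3 nilpotent shift.

After assembling e^{tJ} and conjugating by P, we get:

e^{tA} =
  [exp(2*t), t^2*exp(2*t)/2 + t*exp(2*t), t*exp(2*t)]
  [0, exp(2*t), 0]
  [0, t*exp(2*t), exp(2*t)]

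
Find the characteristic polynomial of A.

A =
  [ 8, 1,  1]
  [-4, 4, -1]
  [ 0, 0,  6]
x^3 - 18*x^2 + 108*x - 216

Expanding det(x·I − A) (e.g. by cofactor expansion or by noting that A is similar to its Jordan form J, which has the same characteristic polynomial as A) gives
  χ_A(x) = x^3 - 18*x^2 + 108*x - 216
which factors as (x - 6)^3. The eigenvalues (with algebraic multiplicities) are λ = 6 with multiplicity 3.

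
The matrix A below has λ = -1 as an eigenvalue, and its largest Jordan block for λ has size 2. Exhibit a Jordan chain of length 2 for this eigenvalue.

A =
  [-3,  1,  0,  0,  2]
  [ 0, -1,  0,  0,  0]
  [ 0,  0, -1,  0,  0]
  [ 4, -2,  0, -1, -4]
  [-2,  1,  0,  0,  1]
A Jordan chain for λ = -1 of length 2:
v_1 = (-2, 0, 0, 4, -2)ᵀ
v_2 = (1, 0, 0, 0, 0)ᵀ

Let N = A − (-1)·I. We want v_2 with N^2 v_2 = 0 but N^1 v_2 ≠ 0; then v_{j-1} := N · v_j for j = 2, …, 2.

Pick v_2 = (1, 0, 0, 0, 0)ᵀ.
Then v_1 = N · v_2 = (-2, 0, 0, 4, -2)ᵀ.

Sanity check: (A − (-1)·I) v_1 = (0, 0, 0, 0, 0)ᵀ = 0. ✓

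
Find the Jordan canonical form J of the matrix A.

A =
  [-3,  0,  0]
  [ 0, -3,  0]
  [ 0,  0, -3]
J_1(-3) ⊕ J_1(-3) ⊕ J_1(-3)

The characteristic polynomial is
  det(x·I − A) = x^3 + 9*x^2 + 27*x + 27 = (x + 3)^3

Eigenvalues and multiplicities (the geometric multiplicity of λ is n − rank(A − λI), which equals the number of Jordan blocks for λ):
  λ = -3: algebraic multiplicity = 3, geometric multiplicity = 3

Determining the block sizes for each eigenvalue:
  λ = -3: gm = am = 3, so every block has size 1 → block sizes [1, 1, 1]

Assembling the blocks gives a Jordan form
J =
  [-3,  0,  0]
  [ 0, -3,  0]
  [ 0,  0, -3]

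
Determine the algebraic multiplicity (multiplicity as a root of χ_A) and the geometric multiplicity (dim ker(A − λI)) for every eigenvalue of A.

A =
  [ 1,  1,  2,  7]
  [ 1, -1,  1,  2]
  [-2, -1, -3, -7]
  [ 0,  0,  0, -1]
λ = -1: alg = 4, geom = 2

Step 1 — factor the characteristic polynomial to read off the algebraic multiplicities:
  χ_A(x) = (x + 1)^4

Step 2 — compute geometric multiplicities via the rank-nullity identity g(λ) = n − rank(A − λI):
  rank(A − (-1)·I) = 2, so dim ker(A − (-1)·I) = n − 2 = 2

Summary:
  λ = -1: algebraic multiplicity = 4, geometric multiplicity = 2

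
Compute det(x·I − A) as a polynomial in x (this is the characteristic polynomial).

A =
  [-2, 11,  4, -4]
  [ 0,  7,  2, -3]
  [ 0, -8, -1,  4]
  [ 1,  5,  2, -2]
x^4 - 2*x^3 + 2*x - 1

Expanding det(x·I − A) (e.g. by cofactor expansion or by noting that A is similar to its Jordan form J, which has the same characteristic polynomial as A) gives
  χ_A(x) = x^4 - 2*x^3 + 2*x - 1
which factors as (x - 1)^3*(x + 1). The eigenvalues (with algebraic multiplicities) are λ = -1 with multiplicity 1, λ = 1 with multiplicity 3.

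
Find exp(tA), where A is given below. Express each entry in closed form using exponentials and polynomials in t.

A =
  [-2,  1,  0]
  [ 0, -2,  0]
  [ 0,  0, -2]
e^{tA} =
  [exp(-2*t), t*exp(-2*t), 0]
  [0, exp(-2*t), 0]
  [0, 0, exp(-2*t)]

Strategy: write A = P · J · P⁻¹ where J is a Jordan canonical form, so e^{tA} = P · e^{tJ} · P⁻¹, and e^{tJ} can be computed block-by-block.

A has Jordan form
J =
  [-2,  1,  0]
  [ 0, -2,  0]
  [ 0,  0, -2]
(up to reordering of blocks).

Per-block formulas:
  For a 2×2 Jordan block J_2(-2): exp(t · J_2(-2)) = e^(-2t)·(I + t·N), where N is the 2×2 nilpotent shift.
  For a 1×1 block at λ = -2: exp(t · [-2]) = [e^(-2t)].

After assembling e^{tJ} and conjugating by P, we get:

e^{tA} =
  [exp(-2*t), t*exp(-2*t), 0]
  [0, exp(-2*t), 0]
  [0, 0, exp(-2*t)]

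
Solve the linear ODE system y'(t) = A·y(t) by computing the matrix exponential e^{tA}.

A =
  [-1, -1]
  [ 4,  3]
e^{tA} =
  [-2*t*exp(t) + exp(t), -t*exp(t)]
  [4*t*exp(t), 2*t*exp(t) + exp(t)]

Strategy: write A = P · J · P⁻¹ where J is a Jordan canonical form, so e^{tA} = P · e^{tJ} · P⁻¹, and e^{tJ} can be computed block-by-block.

A has Jordan form
J =
  [1, 1]
  [0, 1]
(up to reordering of blocks).

Per-block formulas:
  For a 2×2 Jordan block J_2(1): exp(t · J_2(1)) = e^(1t)·(I + t·N), where N is the 2×2 nilpotent shift.

After assembling e^{tJ} and conjugating by P, we get:

e^{tA} =
  [-2*t*exp(t) + exp(t), -t*exp(t)]
  [4*t*exp(t), 2*t*exp(t) + exp(t)]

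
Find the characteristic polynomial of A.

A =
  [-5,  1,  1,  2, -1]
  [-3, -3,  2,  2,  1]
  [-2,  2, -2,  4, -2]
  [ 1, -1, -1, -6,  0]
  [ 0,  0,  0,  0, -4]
x^5 + 20*x^4 + 160*x^3 + 640*x^2 + 1280*x + 1024

Expanding det(x·I − A) (e.g. by cofactor expansion or by noting that A is similar to its Jordan form J, which has the same characteristic polynomial as A) gives
  χ_A(x) = x^5 + 20*x^4 + 160*x^3 + 640*x^2 + 1280*x + 1024
which factors as (x + 4)^5. The eigenvalues (with algebraic multiplicities) are λ = -4 with multiplicity 5.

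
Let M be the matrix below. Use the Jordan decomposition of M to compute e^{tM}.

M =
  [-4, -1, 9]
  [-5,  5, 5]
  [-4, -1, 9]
e^{tM} =
  [t*exp(5*t) - exp(5*t) + 2, -t*exp(5*t), -t*exp(5*t) + 2*exp(5*t) - 2]
  [1 - exp(5*t), exp(5*t), exp(5*t) - 1]
  [t*exp(5*t) - exp(5*t) + 1, -t*exp(5*t), -t*exp(5*t) + 2*exp(5*t) - 1]

Strategy: write M = P · J · P⁻¹ where J is a Jordan canonical form, so e^{tM} = P · e^{tJ} · P⁻¹, and e^{tJ} can be computed block-by-block.

M has Jordan form
J =
  [0, 0, 0]
  [0, 5, 1]
  [0, 0, 5]
(up to reordering of blocks).

Per-block formulas:
  For a 2×2 Jordan block J_2(5): exp(t · J_2(5)) = e^(5t)·(I + t·N), where N is the 2×2 nilpotent shift.
  For a 1×1 block at λ = 0: exp(t · [0]) = [e^(0t)].

After assembling e^{tJ} and conjugating by P, we get:

e^{tM} =
  [t*exp(5*t) - exp(5*t) + 2, -t*exp(5*t), -t*exp(5*t) + 2*exp(5*t) - 2]
  [1 - exp(5*t), exp(5*t), exp(5*t) - 1]
  [t*exp(5*t) - exp(5*t) + 1, -t*exp(5*t), -t*exp(5*t) + 2*exp(5*t) - 1]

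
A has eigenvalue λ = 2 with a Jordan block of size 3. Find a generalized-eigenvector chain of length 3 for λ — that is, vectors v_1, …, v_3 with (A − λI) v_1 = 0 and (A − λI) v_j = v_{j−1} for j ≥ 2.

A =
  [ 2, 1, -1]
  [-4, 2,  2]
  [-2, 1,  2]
A Jordan chain for λ = 2 of length 3:
v_1 = (-2, -4, -4)ᵀ
v_2 = (0, -4, -2)ᵀ
v_3 = (1, 0, 0)ᵀ

Let N = A − (2)·I. We want v_3 with N^3 v_3 = 0 but N^2 v_3 ≠ 0; then v_{j-1} := N · v_j for j = 3, …, 2.

Pick v_3 = (1, 0, 0)ᵀ.
Then v_2 = N · v_3 = (0, -4, -2)ᵀ.
Then v_1 = N · v_2 = (-2, -4, -4)ᵀ.

Sanity check: (A − (2)·I) v_1 = (0, 0, 0)ᵀ = 0. ✓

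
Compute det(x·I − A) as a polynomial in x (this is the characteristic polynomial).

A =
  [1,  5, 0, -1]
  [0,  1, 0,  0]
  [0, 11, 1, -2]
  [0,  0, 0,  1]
x^4 - 4*x^3 + 6*x^2 - 4*x + 1

Expanding det(x·I − A) (e.g. by cofactor expansion or by noting that A is similar to its Jordan form J, which has the same characteristic polynomial as A) gives
  χ_A(x) = x^4 - 4*x^3 + 6*x^2 - 4*x + 1
which factors as (x - 1)^4. The eigenvalues (with algebraic multiplicities) are λ = 1 with multiplicity 4.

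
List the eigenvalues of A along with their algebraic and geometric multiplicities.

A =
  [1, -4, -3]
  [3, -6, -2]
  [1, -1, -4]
λ = -3: alg = 3, geom = 1

Step 1 — factor the characteristic polynomial to read off the algebraic multiplicities:
  χ_A(x) = (x + 3)^3

Step 2 — compute geometric multiplicities via the rank-nullity identity g(λ) = n − rank(A − λI):
  rank(A − (-3)·I) = 2, so dim ker(A − (-3)·I) = n − 2 = 1

Summary:
  λ = -3: algebraic multiplicity = 3, geometric multiplicity = 1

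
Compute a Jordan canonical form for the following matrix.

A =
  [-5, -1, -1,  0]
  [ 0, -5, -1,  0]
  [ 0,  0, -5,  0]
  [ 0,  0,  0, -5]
J_3(-5) ⊕ J_1(-5)

The characteristic polynomial is
  det(x·I − A) = x^4 + 20*x^3 + 150*x^2 + 500*x + 625 = (x + 5)^4

Eigenvalues and multiplicities (the geometric multiplicity of λ is n − rank(A − λI), which equals the number of Jordan blocks for λ):
  λ = -5: algebraic multiplicity = 4, geometric multiplicity = 2

Determining the block sizes for each eigenvalue:
  λ = -5: with am = 4 and gm = 2, the partition is not yet determined (e.g. several partitions of 4 into 2 parts exist). Let N = A − (-5)·I. Computing rank(N^1) = 2, rank(N^2) = 1, rank(N^3) = 0; the number of blocks of size ≥ j is rank(N^{j−1}) − rank(N^j), giving [2, 1, 1]. So we have 1 block(s) of size 3, 1 block(s) of size 1 → block sizes [3, 1]

Assembling the blocks gives a Jordan form
J =
  [-5,  1,  0,  0]
  [ 0, -5,  1,  0]
  [ 0,  0, -5,  0]
  [ 0,  0,  0, -5]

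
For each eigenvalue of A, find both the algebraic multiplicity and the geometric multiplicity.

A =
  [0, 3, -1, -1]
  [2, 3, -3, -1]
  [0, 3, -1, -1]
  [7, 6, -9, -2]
λ = 0: alg = 4, geom = 2

Step 1 — factor the characteristic polynomial to read off the algebraic multiplicities:
  χ_A(x) = x^4

Step 2 — compute geometric multiplicities via the rank-nullity identity g(λ) = n − rank(A − λI):
  rank(A − (0)·I) = 2, so dim ker(A − (0)·I) = n − 2 = 2

Summary:
  λ = 0: algebraic multiplicity = 4, geometric multiplicity = 2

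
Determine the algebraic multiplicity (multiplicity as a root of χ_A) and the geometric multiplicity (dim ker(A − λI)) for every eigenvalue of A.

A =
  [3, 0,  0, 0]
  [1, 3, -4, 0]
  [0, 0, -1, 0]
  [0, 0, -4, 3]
λ = -1: alg = 1, geom = 1; λ = 3: alg = 3, geom = 2

Step 1 — factor the characteristic polynomial to read off the algebraic multiplicities:
  χ_A(x) = (x - 3)^3*(x + 1)

Step 2 — compute geometric multiplicities via the rank-nullity identity g(λ) = n − rank(A − λI):
  rank(A − (-1)·I) = 3, so dim ker(A − (-1)·I) = n − 3 = 1
  rank(A − (3)·I) = 2, so dim ker(A − (3)·I) = n − 2 = 2

Summary:
  λ = -1: algebraic multiplicity = 1, geometric multiplicity = 1
  λ = 3: algebraic multiplicity = 3, geometric multiplicity = 2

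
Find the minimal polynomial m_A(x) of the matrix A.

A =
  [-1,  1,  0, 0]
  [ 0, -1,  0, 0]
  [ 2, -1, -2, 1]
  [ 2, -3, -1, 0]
x^2 + 2*x + 1

The characteristic polynomial is χ_A(x) = (x + 1)^4, so the eigenvalues are known. The minimal polynomial is
  m_A(x) = Π_λ (x − λ)^{k_λ}
where k_λ is the size of the *largest* Jordan block for λ (equivalently, the smallest k with (A − λI)^k v = 0 for every generalised eigenvector v of λ).

  λ = -1: largest Jordan block has size 2, contributing (x + 1)^2

So m_A(x) = (x + 1)^2 = x^2 + 2*x + 1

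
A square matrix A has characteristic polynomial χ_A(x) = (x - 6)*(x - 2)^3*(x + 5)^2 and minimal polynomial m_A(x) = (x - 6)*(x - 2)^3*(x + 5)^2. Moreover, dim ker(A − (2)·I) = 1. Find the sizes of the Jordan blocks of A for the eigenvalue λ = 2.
Block sizes for λ = 2: [3]

Step 1 — from the characteristic polynomial, algebraic multiplicity of λ = 2 is 3. From dim ker(A − (2)·I) = 1, there are exactly 1 Jordan blocks for λ = 2.
Step 2 — from the minimal polynomial, the factor (x − 2)^3 tells us the largest block for λ = 2 has size 3.
Step 3 — with total size 3, 1 blocks, and largest block 3, the block sizes (in nonincreasing order) are [3].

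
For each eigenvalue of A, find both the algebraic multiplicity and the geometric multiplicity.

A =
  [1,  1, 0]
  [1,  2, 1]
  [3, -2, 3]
λ = 2: alg = 3, geom = 1

Step 1 — factor the characteristic polynomial to read off the algebraic multiplicities:
  χ_A(x) = (x - 2)^3

Step 2 — compute geometric multiplicities via the rank-nullity identity g(λ) = n − rank(A − λI):
  rank(A − (2)·I) = 2, so dim ker(A − (2)·I) = n − 2 = 1

Summary:
  λ = 2: algebraic multiplicity = 3, geometric multiplicity = 1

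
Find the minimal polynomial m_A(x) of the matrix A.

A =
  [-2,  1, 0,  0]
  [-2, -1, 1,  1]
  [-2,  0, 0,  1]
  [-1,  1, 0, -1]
x^3 + 3*x^2 + 3*x + 1

The characteristic polynomial is χ_A(x) = (x + 1)^4, so the eigenvalues are known. The minimal polynomial is
  m_A(x) = Π_λ (x − λ)^{k_λ}
where k_λ is the size of the *largest* Jordan block for λ (equivalently, the smallest k with (A − λI)^k v = 0 for every generalised eigenvector v of λ).

  λ = -1: largest Jordan block has size 3, contributing (x + 1)^3

So m_A(x) = (x + 1)^3 = x^3 + 3*x^2 + 3*x + 1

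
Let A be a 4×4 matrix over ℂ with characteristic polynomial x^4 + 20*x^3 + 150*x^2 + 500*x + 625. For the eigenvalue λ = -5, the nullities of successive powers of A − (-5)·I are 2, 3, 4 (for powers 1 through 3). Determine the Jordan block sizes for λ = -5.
Block sizes for λ = -5: [3, 1]

From the dimensions of kernels of powers, the number of Jordan blocks of size at least j is d_j − d_{j−1} where d_j = dim ker(N^j) (with d_0 = 0). Computing the differences gives [2, 1, 1].
The number of blocks of size exactly k is (#blocks of size ≥ k) − (#blocks of size ≥ k + 1), so the partition is: 1 block(s) of size 1, 1 block(s) of size 3.
In nonincreasing order the block sizes are [3, 1].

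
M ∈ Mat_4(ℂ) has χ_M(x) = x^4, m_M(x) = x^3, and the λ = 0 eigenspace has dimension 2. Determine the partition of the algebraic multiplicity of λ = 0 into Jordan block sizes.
Block sizes for λ = 0: [3, 1]

Step 1 — from the characteristic polynomial, algebraic multiplicity of λ = 0 is 4. From dim ker(M − (0)·I) = 2, there are exactly 2 Jordan blocks for λ = 0.
Step 2 — from the minimal polynomial, the factor (x − 0)^3 tells us the largest block for λ = 0 has size 3.
Step 3 — with total size 4, 2 blocks, and largest block 3, the block sizes (in nonincreasing order) are [3, 1].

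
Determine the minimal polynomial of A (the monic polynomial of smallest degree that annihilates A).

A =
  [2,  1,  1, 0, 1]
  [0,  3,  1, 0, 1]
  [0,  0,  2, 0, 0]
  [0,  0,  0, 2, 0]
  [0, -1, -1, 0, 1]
x^2 - 4*x + 4

The characteristic polynomial is χ_A(x) = (x - 2)^5, so the eigenvalues are known. The minimal polynomial is
  m_A(x) = Π_λ (x − λ)^{k_λ}
where k_λ is the size of the *largest* Jordan block for λ (equivalently, the smallest k with (A − λI)^k v = 0 for every generalised eigenvector v of λ).

  λ = 2: largest Jordan block has size 2, contributing (x − 2)^2

So m_A(x) = (x - 2)^2 = x^2 - 4*x + 4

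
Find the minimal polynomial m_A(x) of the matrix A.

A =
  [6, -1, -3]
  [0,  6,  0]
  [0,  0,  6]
x^2 - 12*x + 36

The characteristic polynomial is χ_A(x) = (x - 6)^3, so the eigenvalues are known. The minimal polynomial is
  m_A(x) = Π_λ (x − λ)^{k_λ}
where k_λ is the size of the *largest* Jordan block for λ (equivalently, the smallest k with (A − λI)^k v = 0 for every generalised eigenvector v of λ).

  λ = 6: largest Jordan block has size 2, contributing (x − 6)^2

So m_A(x) = (x - 6)^2 = x^2 - 12*x + 36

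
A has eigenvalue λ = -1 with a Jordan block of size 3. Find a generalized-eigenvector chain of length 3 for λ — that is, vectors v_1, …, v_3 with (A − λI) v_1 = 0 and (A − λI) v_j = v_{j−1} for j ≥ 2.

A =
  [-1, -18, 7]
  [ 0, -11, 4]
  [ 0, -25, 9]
A Jordan chain for λ = -1 of length 3:
v_1 = (5, 0, 0)ᵀ
v_2 = (-18, -10, -25)ᵀ
v_3 = (0, 1, 0)ᵀ

Let N = A − (-1)·I. We want v_3 with N^3 v_3 = 0 but N^2 v_3 ≠ 0; then v_{j-1} := N · v_j for j = 3, …, 2.

Pick v_3 = (0, 1, 0)ᵀ.
Then v_2 = N · v_3 = (-18, -10, -25)ᵀ.
Then v_1 = N · v_2 = (5, 0, 0)ᵀ.

Sanity check: (A − (-1)·I) v_1 = (0, 0, 0)ᵀ = 0. ✓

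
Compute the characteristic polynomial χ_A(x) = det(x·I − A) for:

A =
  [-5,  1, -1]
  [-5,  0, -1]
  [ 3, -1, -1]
x^3 + 6*x^2 + 12*x + 8

Expanding det(x·I − A) (e.g. by cofactor expansion or by noting that A is similar to its Jordan form J, which has the same characteristic polynomial as A) gives
  χ_A(x) = x^3 + 6*x^2 + 12*x + 8
which factors as (x + 2)^3. The eigenvalues (with algebraic multiplicities) are λ = -2 with multiplicity 3.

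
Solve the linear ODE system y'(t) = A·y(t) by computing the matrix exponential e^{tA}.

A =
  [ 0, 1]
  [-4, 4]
e^{tA} =
  [-2*t*exp(2*t) + exp(2*t), t*exp(2*t)]
  [-4*t*exp(2*t), 2*t*exp(2*t) + exp(2*t)]

Strategy: write A = P · J · P⁻¹ where J is a Jordan canonical form, so e^{tA} = P · e^{tJ} · P⁻¹, and e^{tJ} can be computed block-by-block.

A has Jordan form
J =
  [2, 1]
  [0, 2]
(up to reordering of blocks).

Per-block formulas:
  For a 2×2 Jordan block J_2(2): exp(t · J_2(2)) = e^(2t)·(I + t·N), where N is the 2×2 nilpotent shift.

After assembling e^{tJ} and conjugating by P, we get:

e^{tA} =
  [-2*t*exp(2*t) + exp(2*t), t*exp(2*t)]
  [-4*t*exp(2*t), 2*t*exp(2*t) + exp(2*t)]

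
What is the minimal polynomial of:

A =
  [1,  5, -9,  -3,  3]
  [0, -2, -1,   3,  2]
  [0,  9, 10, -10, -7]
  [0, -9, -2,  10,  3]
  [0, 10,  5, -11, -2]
x^5 - 17*x^4 + 104*x^3 - 280*x^2 + 336*x - 144

The characteristic polynomial is χ_A(x) = (x - 6)^2*(x - 2)^2*(x - 1), so the eigenvalues are known. The minimal polynomial is
  m_A(x) = Π_λ (x − λ)^{k_λ}
where k_λ is the size of the *largest* Jordan block for λ (equivalently, the smallest k with (A − λI)^k v = 0 for every generalised eigenvector v of λ).

  λ = 1: largest Jordan block has size 1, contributing (x − 1)
  λ = 2: largest Jordan block has size 2, contributing (x − 2)^2
  λ = 6: largest Jordan block has size 2, contributing (x − 6)^2

So m_A(x) = (x - 6)^2*(x - 2)^2*(x - 1) = x^5 - 17*x^4 + 104*x^3 - 280*x^2 + 336*x - 144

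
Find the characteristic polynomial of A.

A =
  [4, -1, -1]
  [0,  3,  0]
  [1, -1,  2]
x^3 - 9*x^2 + 27*x - 27

Expanding det(x·I − A) (e.g. by cofactor expansion or by noting that A is similar to its Jordan form J, which has the same characteristic polynomial as A) gives
  χ_A(x) = x^3 - 9*x^2 + 27*x - 27
which factors as (x - 3)^3. The eigenvalues (with algebraic multiplicities) are λ = 3 with multiplicity 3.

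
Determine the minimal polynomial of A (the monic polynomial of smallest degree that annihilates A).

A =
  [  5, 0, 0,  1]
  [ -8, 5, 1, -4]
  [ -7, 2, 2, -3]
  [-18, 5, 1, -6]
x^4 - 6*x^3 + 12*x^2 - 8*x

The characteristic polynomial is χ_A(x) = x*(x - 2)^3, so the eigenvalues are known. The minimal polynomial is
  m_A(x) = Π_λ (x − λ)^{k_λ}
where k_λ is the size of the *largest* Jordan block for λ (equivalently, the smallest k with (A − λI)^k v = 0 for every generalised eigenvector v of λ).

  λ = 0: largest Jordan block has size 1, contributing (x − 0)
  λ = 2: largest Jordan block has size 3, contributing (x − 2)^3

So m_A(x) = x*(x - 2)^3 = x^4 - 6*x^3 + 12*x^2 - 8*x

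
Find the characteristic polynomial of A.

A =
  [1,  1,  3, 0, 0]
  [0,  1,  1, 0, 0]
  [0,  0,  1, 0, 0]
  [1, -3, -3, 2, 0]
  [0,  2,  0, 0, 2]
x^5 - 7*x^4 + 19*x^3 - 25*x^2 + 16*x - 4

Expanding det(x·I − A) (e.g. by cofactor expansion or by noting that A is similar to its Jordan form J, which has the same characteristic polynomial as A) gives
  χ_A(x) = x^5 - 7*x^4 + 19*x^3 - 25*x^2 + 16*x - 4
which factors as (x - 2)^2*(x - 1)^3. The eigenvalues (with algebraic multiplicities) are λ = 1 with multiplicity 3, λ = 2 with multiplicity 2.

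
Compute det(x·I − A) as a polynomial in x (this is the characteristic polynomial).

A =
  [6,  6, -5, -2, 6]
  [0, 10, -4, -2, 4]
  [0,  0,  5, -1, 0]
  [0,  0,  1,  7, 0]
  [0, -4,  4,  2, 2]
x^5 - 30*x^4 + 360*x^3 - 2160*x^2 + 6480*x - 7776

Expanding det(x·I − A) (e.g. by cofactor expansion or by noting that A is similar to its Jordan form J, which has the same characteristic polynomial as A) gives
  χ_A(x) = x^5 - 30*x^4 + 360*x^3 - 2160*x^2 + 6480*x - 7776
which factors as (x - 6)^5. The eigenvalues (with algebraic multiplicities) are λ = 6 with multiplicity 5.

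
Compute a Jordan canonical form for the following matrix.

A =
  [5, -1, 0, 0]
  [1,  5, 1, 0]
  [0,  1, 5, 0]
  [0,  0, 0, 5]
J_3(5) ⊕ J_1(5)

The characteristic polynomial is
  det(x·I − A) = x^4 - 20*x^3 + 150*x^2 - 500*x + 625 = (x - 5)^4

Eigenvalues and multiplicities (the geometric multiplicity of λ is n − rank(A − λI), which equals the number of Jordan blocks for λ):
  λ = 5: algebraic multiplicity = 4, geometric multiplicity = 2

Determining the block sizes for each eigenvalue:
  λ = 5: with am = 4 and gm = 2, the partition is not yet determined (e.g. several partitions of 4 into 2 parts exist). Let N = A − (5)·I. Computing rank(N^1) = 2, rank(N^2) = 1, rank(N^3) = 0; the number of blocks of size ≥ j is rank(N^{j−1}) − rank(N^j), giving [2, 1, 1]. So we have 1 block(s) of size 3, 1 block(s) of size 1 → block sizes [3, 1]

Assembling the blocks gives a Jordan form
J =
  [5, 1, 0, 0]
  [0, 5, 1, 0]
  [0, 0, 5, 0]
  [0, 0, 0, 5]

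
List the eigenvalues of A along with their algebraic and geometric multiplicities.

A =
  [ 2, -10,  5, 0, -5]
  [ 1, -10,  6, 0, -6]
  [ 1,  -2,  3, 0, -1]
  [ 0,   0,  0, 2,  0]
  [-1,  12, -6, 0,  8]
λ = -3: alg = 1, geom = 1; λ = 2: alg = 4, geom = 3

Step 1 — factor the characteristic polynomial to read off the algebraic multiplicities:
  χ_A(x) = (x - 2)^4*(x + 3)

Step 2 — compute geometric multiplicities via the rank-nullity identity g(λ) = n − rank(A − λI):
  rank(A − (-3)·I) = 4, so dim ker(A − (-3)·I) = n − 4 = 1
  rank(A − (2)·I) = 2, so dim ker(A − (2)·I) = n − 2 = 3

Summary:
  λ = -3: algebraic multiplicity = 1, geometric multiplicity = 1
  λ = 2: algebraic multiplicity = 4, geometric multiplicity = 3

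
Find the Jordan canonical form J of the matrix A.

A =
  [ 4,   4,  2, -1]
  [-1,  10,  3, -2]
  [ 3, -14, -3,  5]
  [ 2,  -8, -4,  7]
J_1(4) ⊕ J_1(4) ⊕ J_1(5) ⊕ J_1(5)

The characteristic polynomial is
  det(x·I − A) = x^4 - 18*x^3 + 121*x^2 - 360*x + 400 = (x - 5)^2*(x - 4)^2

Eigenvalues and multiplicities (the geometric multiplicity of λ is n − rank(A − λI), which equals the number of Jordan blocks for λ):
  λ = 4: algebraic multiplicity = 2, geometric multiplicity = 2
  λ = 5: algebraic multiplicity = 2, geometric multiplicity = 2

Determining the block sizes for each eigenvalue:
  λ = 4: gm = am = 2, so every block has size 1 → block sizes [1, 1]
  λ = 5: gm = am = 2, so every block has size 1 → block sizes [1, 1]

Assembling the blocks gives a Jordan form
J =
  [4, 0, 0, 0]
  [0, 4, 0, 0]
  [0, 0, 5, 0]
  [0, 0, 0, 5]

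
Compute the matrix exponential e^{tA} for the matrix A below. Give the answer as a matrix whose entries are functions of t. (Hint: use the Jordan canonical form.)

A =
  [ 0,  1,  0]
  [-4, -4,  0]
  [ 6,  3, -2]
e^{tA} =
  [2*t*exp(-2*t) + exp(-2*t), t*exp(-2*t), 0]
  [-4*t*exp(-2*t), -2*t*exp(-2*t) + exp(-2*t), 0]
  [6*t*exp(-2*t), 3*t*exp(-2*t), exp(-2*t)]

Strategy: write A = P · J · P⁻¹ where J is a Jordan canonical form, so e^{tA} = P · e^{tJ} · P⁻¹, and e^{tJ} can be computed block-by-block.

A has Jordan form
J =
  [-2,  1,  0]
  [ 0, -2,  0]
  [ 0,  0, -2]
(up to reordering of blocks).

Per-block formulas:
  For a 1×1 block at λ = -2: exp(t · [-2]) = [e^(-2t)].
  For a 2×2 Jordan block J_2(-2): exp(t · J_2(-2)) = e^(-2t)·(I + t·N), where N is the 2×2 nilpotent shift.

After assembling e^{tJ} and conjugating by P, we get:

e^{tA} =
  [2*t*exp(-2*t) + exp(-2*t), t*exp(-2*t), 0]
  [-4*t*exp(-2*t), -2*t*exp(-2*t) + exp(-2*t), 0]
  [6*t*exp(-2*t), 3*t*exp(-2*t), exp(-2*t)]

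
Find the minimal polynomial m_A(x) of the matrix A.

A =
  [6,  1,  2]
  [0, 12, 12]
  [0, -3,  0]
x^2 - 12*x + 36

The characteristic polynomial is χ_A(x) = (x - 6)^3, so the eigenvalues are known. The minimal polynomial is
  m_A(x) = Π_λ (x − λ)^{k_λ}
where k_λ is the size of the *largest* Jordan block for λ (equivalently, the smallest k with (A − λI)^k v = 0 for every generalised eigenvector v of λ).

  λ = 6: largest Jordan block has size 2, contributing (x − 6)^2

So m_A(x) = (x - 6)^2 = x^2 - 12*x + 36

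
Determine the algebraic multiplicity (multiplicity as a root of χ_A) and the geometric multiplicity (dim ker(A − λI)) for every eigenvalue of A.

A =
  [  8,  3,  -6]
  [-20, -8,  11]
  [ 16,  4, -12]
λ = -4: alg = 3, geom = 1

Step 1 — factor the characteristic polynomial to read off the algebraic multiplicities:
  χ_A(x) = (x + 4)^3

Step 2 — compute geometric multiplicities via the rank-nullity identity g(λ) = n − rank(A − λI):
  rank(A − (-4)·I) = 2, so dim ker(A − (-4)·I) = n − 2 = 1

Summary:
  λ = -4: algebraic multiplicity = 3, geometric multiplicity = 1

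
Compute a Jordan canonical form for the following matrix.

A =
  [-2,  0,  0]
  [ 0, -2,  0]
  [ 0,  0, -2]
J_1(-2) ⊕ J_1(-2) ⊕ J_1(-2)

The characteristic polynomial is
  det(x·I − A) = x^3 + 6*x^2 + 12*x + 8 = (x + 2)^3

Eigenvalues and multiplicities (the geometric multiplicity of λ is n − rank(A − λI), which equals the number of Jordan blocks for λ):
  λ = -2: algebraic multiplicity = 3, geometric multiplicity = 3

Determining the block sizes for each eigenvalue:
  λ = -2: gm = am = 3, so every block has size 1 → block sizes [1, 1, 1]

Assembling the blocks gives a Jordan form
J =
  [-2,  0,  0]
  [ 0, -2,  0]
  [ 0,  0, -2]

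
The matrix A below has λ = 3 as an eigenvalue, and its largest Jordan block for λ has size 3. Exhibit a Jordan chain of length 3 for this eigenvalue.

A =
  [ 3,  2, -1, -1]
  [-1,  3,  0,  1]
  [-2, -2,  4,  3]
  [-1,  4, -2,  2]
A Jordan chain for λ = 3 of length 3:
v_1 = (1, -1, -3, 1)ᵀ
v_2 = (0, -1, -2, -1)ᵀ
v_3 = (1, 0, 0, 0)ᵀ

Let N = A − (3)·I. We want v_3 with N^3 v_3 = 0 but N^2 v_3 ≠ 0; then v_{j-1} := N · v_j for j = 3, …, 2.

Pick v_3 = (1, 0, 0, 0)ᵀ.
Then v_2 = N · v_3 = (0, -1, -2, -1)ᵀ.
Then v_1 = N · v_2 = (1, -1, -3, 1)ᵀ.

Sanity check: (A − (3)·I) v_1 = (0, 0, 0, 0)ᵀ = 0. ✓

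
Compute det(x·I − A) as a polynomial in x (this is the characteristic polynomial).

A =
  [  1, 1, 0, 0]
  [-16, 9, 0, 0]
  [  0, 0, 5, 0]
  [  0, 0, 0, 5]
x^4 - 20*x^3 + 150*x^2 - 500*x + 625

Expanding det(x·I − A) (e.g. by cofactor expansion or by noting that A is similar to its Jordan form J, which has the same characteristic polynomial as A) gives
  χ_A(x) = x^4 - 20*x^3 + 150*x^2 - 500*x + 625
which factors as (x - 5)^4. The eigenvalues (with algebraic multiplicities) are λ = 5 with multiplicity 4.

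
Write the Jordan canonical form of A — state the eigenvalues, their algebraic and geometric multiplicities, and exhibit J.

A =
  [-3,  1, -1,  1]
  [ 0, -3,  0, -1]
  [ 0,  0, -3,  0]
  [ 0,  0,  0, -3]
J_3(-3) ⊕ J_1(-3)

The characteristic polynomial is
  det(x·I − A) = x^4 + 12*x^3 + 54*x^2 + 108*x + 81 = (x + 3)^4

Eigenvalues and multiplicities (the geometric multiplicity of λ is n − rank(A − λI), which equals the number of Jordan blocks for λ):
  λ = -3: algebraic multiplicity = 4, geometric multiplicity = 2

Determining the block sizes for each eigenvalue:
  λ = -3: with am = 4 and gm = 2, the partition is not yet determined (e.g. several partitions of 4 into 2 parts exist). Let N = A − (-3)·I. Computing rank(N^1) = 2, rank(N^2) = 1, rank(N^3) = 0; the number of blocks of size ≥ j is rank(N^{j−1}) − rank(N^j), giving [2, 1, 1]. So we have 1 block(s) of size 3, 1 block(s) of size 1 → block sizes [3, 1]

Assembling the blocks gives a Jordan form
J =
  [-3,  1,  0,  0]
  [ 0, -3,  1,  0]
  [ 0,  0, -3,  0]
  [ 0,  0,  0, -3]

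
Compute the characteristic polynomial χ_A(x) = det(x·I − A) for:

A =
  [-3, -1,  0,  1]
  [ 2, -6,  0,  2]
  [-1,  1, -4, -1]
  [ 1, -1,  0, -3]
x^4 + 16*x^3 + 96*x^2 + 256*x + 256

Expanding det(x·I − A) (e.g. by cofactor expansion or by noting that A is similar to its Jordan form J, which has the same characteristic polynomial as A) gives
  χ_A(x) = x^4 + 16*x^3 + 96*x^2 + 256*x + 256
which factors as (x + 4)^4. The eigenvalues (with algebraic multiplicities) are λ = -4 with multiplicity 4.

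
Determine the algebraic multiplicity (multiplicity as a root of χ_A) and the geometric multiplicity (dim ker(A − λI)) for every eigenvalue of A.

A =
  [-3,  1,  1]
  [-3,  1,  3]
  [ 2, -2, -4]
λ = -2: alg = 3, geom = 2

Step 1 — factor the characteristic polynomial to read off the algebraic multiplicities:
  χ_A(x) = (x + 2)^3

Step 2 — compute geometric multiplicities via the rank-nullity identity g(λ) = n − rank(A − λI):
  rank(A − (-2)·I) = 1, so dim ker(A − (-2)·I) = n − 1 = 2

Summary:
  λ = -2: algebraic multiplicity = 3, geometric multiplicity = 2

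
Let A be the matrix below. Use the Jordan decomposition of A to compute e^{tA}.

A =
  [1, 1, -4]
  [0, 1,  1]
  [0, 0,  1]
e^{tA} =
  [exp(t), t*exp(t), t^2*exp(t)/2 - 4*t*exp(t)]
  [0, exp(t), t*exp(t)]
  [0, 0, exp(t)]

Strategy: write A = P · J · P⁻¹ where J is a Jordan canonical form, so e^{tA} = P · e^{tJ} · P⁻¹, and e^{tJ} can be computed block-by-block.

A has Jordan form
J =
  [1, 1, 0]
  [0, 1, 1]
  [0, 0, 1]
(up to reordering of blocks).

Per-block formulas:
  For a 3×3 Jordan block J_3(1): exp(t · J_3(1)) = e^(1t)·(I + t·N + (t^2/2)·N^2), where N is the 3×3 nilpotent shift.

After assembling e^{tJ} and conjugating by P, we get:

e^{tA} =
  [exp(t), t*exp(t), t^2*exp(t)/2 - 4*t*exp(t)]
  [0, exp(t), t*exp(t)]
  [0, 0, exp(t)]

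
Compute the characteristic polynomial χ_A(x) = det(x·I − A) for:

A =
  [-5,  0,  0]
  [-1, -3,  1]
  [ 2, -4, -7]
x^3 + 15*x^2 + 75*x + 125

Expanding det(x·I − A) (e.g. by cofactor expansion or by noting that A is similar to its Jordan form J, which has the same characteristic polynomial as A) gives
  χ_A(x) = x^3 + 15*x^2 + 75*x + 125
which factors as (x + 5)^3. The eigenvalues (with algebraic multiplicities) are λ = -5 with multiplicity 3.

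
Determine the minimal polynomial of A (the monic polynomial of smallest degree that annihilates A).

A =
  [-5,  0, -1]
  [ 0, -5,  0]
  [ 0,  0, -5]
x^2 + 10*x + 25

The characteristic polynomial is χ_A(x) = (x + 5)^3, so the eigenvalues are known. The minimal polynomial is
  m_A(x) = Π_λ (x − λ)^{k_λ}
where k_λ is the size of the *largest* Jordan block for λ (equivalently, the smallest k with (A − λI)^k v = 0 for every generalised eigenvector v of λ).

  λ = -5: largest Jordan block has size 2, contributing (x + 5)^2

So m_A(x) = (x + 5)^2 = x^2 + 10*x + 25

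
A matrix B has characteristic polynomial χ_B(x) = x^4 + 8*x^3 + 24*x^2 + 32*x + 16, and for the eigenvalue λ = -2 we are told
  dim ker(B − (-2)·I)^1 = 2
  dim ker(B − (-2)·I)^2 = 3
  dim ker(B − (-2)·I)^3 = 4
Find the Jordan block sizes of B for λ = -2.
Block sizes for λ = -2: [3, 1]

From the dimensions of kernels of powers, the number of Jordan blocks of size at least j is d_j − d_{j−1} where d_j = dim ker(N^j) (with d_0 = 0). Computing the differences gives [2, 1, 1].
The number of blocks of size exactly k is (#blocks of size ≥ k) − (#blocks of size ≥ k + 1), so the partition is: 1 block(s) of size 1, 1 block(s) of size 3.
In nonincreasing order the block sizes are [3, 1].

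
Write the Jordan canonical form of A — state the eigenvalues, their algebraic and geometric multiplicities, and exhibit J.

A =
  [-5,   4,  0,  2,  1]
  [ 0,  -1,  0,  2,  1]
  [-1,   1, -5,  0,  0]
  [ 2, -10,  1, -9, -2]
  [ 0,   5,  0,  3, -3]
J_3(-5) ⊕ J_2(-4)

The characteristic polynomial is
  det(x·I − A) = x^5 + 23*x^4 + 211*x^3 + 965*x^2 + 2200*x + 2000 = (x + 4)^2*(x + 5)^3

Eigenvalues and multiplicities (the geometric multiplicity of λ is n − rank(A − λI), which equals the number of Jordan blocks for λ):
  λ = -5: algebraic multiplicity = 3, geometric multiplicity = 1
  λ = -4: algebraic multiplicity = 2, geometric multiplicity = 1

Determining the block sizes for each eigenvalue:
  λ = -5: one block (gm = 1), so the single block has size am = 3 → block sizes [3]
  λ = -4: one block (gm = 1), so the single block has size am = 2 → block sizes [2]

Assembling the blocks gives a Jordan form
J =
  [-5,  1,  0,  0,  0]
  [ 0, -5,  1,  0,  0]
  [ 0,  0, -5,  0,  0]
  [ 0,  0,  0, -4,  1]
  [ 0,  0,  0,  0, -4]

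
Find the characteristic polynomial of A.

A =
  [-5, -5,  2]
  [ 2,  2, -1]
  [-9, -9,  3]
x^3

Expanding det(x·I − A) (e.g. by cofactor expansion or by noting that A is similar to its Jordan form J, which has the same characteristic polynomial as A) gives
  χ_A(x) = x^3
which factors as x^3. The eigenvalues (with algebraic multiplicities) are λ = 0 with multiplicity 3.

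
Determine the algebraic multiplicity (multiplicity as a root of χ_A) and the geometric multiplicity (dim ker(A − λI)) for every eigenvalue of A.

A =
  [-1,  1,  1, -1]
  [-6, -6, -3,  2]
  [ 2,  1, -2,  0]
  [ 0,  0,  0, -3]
λ = -3: alg = 4, geom = 2

Step 1 — factor the characteristic polynomial to read off the algebraic multiplicities:
  χ_A(x) = (x + 3)^4

Step 2 — compute geometric multiplicities via the rank-nullity identity g(λ) = n − rank(A − λI):
  rank(A − (-3)·I) = 2, so dim ker(A − (-3)·I) = n − 2 = 2

Summary:
  λ = -3: algebraic multiplicity = 4, geometric multiplicity = 2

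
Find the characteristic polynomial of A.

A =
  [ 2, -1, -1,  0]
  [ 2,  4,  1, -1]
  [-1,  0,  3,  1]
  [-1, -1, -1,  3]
x^4 - 12*x^3 + 54*x^2 - 108*x + 81

Expanding det(x·I − A) (e.g. by cofactor expansion or by noting that A is similar to its Jordan form J, which has the same characteristic polynomial as A) gives
  χ_A(x) = x^4 - 12*x^3 + 54*x^2 - 108*x + 81
which factors as (x - 3)^4. The eigenvalues (with algebraic multiplicities) are λ = 3 with multiplicity 4.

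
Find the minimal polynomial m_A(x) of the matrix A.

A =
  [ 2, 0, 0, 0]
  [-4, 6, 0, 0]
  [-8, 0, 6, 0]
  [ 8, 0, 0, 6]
x^2 - 8*x + 12

The characteristic polynomial is χ_A(x) = (x - 6)^3*(x - 2), so the eigenvalues are known. The minimal polynomial is
  m_A(x) = Π_λ (x − λ)^{k_λ}
where k_λ is the size of the *largest* Jordan block for λ (equivalently, the smallest k with (A − λI)^k v = 0 for every generalised eigenvector v of λ).

  λ = 2: largest Jordan block has size 1, contributing (x − 2)
  λ = 6: largest Jordan block has size 1, contributing (x − 6)

So m_A(x) = (x - 6)*(x - 2) = x^2 - 8*x + 12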